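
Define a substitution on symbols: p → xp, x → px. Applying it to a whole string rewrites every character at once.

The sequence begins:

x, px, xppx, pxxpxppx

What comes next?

xppxpxxppxxpxppx

Rewriting each symbol of pxxpxppx: p→xp, x→px, x→px, p→xp, x→px, p→xp, p→xp, x→px, which concatenates to xp px px xp px xp xp px.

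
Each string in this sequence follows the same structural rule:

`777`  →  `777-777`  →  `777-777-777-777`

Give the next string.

777-777-777-777-777-777-777-777

s(k+1) = s(k)·-·s(k) — each term doubles the last with '-' between the halves.
So the next term is two copies of 777-777-777-777 with '-' between the halves.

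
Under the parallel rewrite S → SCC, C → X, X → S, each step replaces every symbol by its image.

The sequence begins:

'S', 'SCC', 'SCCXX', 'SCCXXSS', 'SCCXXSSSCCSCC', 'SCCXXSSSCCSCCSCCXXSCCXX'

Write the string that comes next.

φ(SCCXXSSSCCSCCSCCXXSCCXX) expands symbol-by-symbol to SCC X X S S SCC SCC SCC X X SCC X X SCC X X S S SCC X X S S; joining the 23 pieces gives the next term.

SCCXXSSSCCSCCSCCXXSCCXXSCCXXSSSCCXXSS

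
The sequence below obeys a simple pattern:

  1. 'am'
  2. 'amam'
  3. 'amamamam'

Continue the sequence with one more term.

s(k+1) = s(k)·s(k) — each term doubles the last.
So the next term is two copies of amamamam.

amamamamamamamam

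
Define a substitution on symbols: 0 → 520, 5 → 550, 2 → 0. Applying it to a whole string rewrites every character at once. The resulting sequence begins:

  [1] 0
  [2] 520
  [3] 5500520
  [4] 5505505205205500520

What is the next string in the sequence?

550550520550550520550052055005205505505205205500520

Replace each of the 19 characters of 5505505205205500520 in place — 550 550 520 550 550 520 550 0 520 550 0 520 550 550 520 520 550 0 520 — and concatenate.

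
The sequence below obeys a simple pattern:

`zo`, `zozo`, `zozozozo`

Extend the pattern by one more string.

Each string is two copies of the previous one concatenated.
Doubling zozozozo:

zozozozozozozozo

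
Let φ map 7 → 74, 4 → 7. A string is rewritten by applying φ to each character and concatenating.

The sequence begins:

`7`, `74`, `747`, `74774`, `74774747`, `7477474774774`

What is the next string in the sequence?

Replace each of the 13 characters of 7477474774774 in place — 74 7 74 74 7 74 7 74 74 7 74 74 7 — and concatenate.

747747477477474774747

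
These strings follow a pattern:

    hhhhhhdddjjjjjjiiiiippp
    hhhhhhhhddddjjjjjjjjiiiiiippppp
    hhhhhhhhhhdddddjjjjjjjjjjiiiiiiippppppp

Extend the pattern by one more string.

The n-th term is 2n+2 h's then n+1 d's then 2n+2 j's then n+3 i's then 2n-1 p's, where the shown terms are n = 2, 3, 4.
For the next term, n = 5, so the run lengths are 12, 6, 12, 8, 9.

hhhhhhhhhhhhddddddjjjjjjjjjjjjiiiiiiiippppppppp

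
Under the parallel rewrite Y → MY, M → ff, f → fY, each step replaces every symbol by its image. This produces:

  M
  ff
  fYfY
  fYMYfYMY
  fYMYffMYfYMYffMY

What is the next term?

fYMYffMYfYfYffMYfYMYffMYfYfYffMY

Replace each of the 16 characters of fYMYffMYfYMYffMY in place — fY MY ff MY fY fY ff MY fY MY ff MY fY fY ff MY — and concatenate.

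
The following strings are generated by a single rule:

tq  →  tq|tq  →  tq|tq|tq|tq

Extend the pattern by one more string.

s(k+1) = s(k)·|·s(k) — each term doubles the last with '|' between the halves.
Doubling tq|tq|tq|tq with '|' between the halves:

tq|tq|tq|tq|tq|tq|tq|tq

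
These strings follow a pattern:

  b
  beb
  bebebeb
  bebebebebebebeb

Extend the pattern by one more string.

s(k+1) = s(k)·e·s(k) — each term doubles the last with 'e' between the halves.
So the next term is two copies of bebebebebebebeb with 'e' between the halves.

bebebebebebebebebebebebebebebeb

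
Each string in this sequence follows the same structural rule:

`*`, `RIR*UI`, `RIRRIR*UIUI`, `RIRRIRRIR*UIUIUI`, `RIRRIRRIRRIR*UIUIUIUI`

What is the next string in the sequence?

Every step adds RIR to the front and UI to the end of the previous string.
One more step from RIRRIRRIRRIR*UIUIUIUI gives the answer.

RIRRIRRIRRIRRIR*UIUIUIUIUI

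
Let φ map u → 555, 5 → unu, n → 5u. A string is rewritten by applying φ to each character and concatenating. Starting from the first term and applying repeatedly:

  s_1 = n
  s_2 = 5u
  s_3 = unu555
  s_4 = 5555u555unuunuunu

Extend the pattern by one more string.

Applying the rule to each of the 17 symbols of 5555u555unuunuunu gives the pieces unu unu unu unu 555 unu unu unu 555 5u 555 555 5u 555 555 5u 555, which concatenate to the answer.

unuunuunuunu555unuunuunu5555u5555555u5555555u555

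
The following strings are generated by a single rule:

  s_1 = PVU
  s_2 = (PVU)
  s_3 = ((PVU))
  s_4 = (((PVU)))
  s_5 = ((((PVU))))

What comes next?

Every step adds ( to the front and ) to the end of the previous string.
Applying this once more to ((((PVU)))):

(((((PVU)))))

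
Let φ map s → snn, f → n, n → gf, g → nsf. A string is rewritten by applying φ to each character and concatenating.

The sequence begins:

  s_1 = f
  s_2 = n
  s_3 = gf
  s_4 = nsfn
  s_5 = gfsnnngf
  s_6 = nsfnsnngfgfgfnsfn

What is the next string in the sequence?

Replace each of the 17 characters of nsfnsnngfgfgfnsfn in place — gf snn n gf snn gf gf nsf n nsf n nsf n gf snn n gf — and concatenate.

gfsnnngfsnngfgfnsfnnsfnnsfngfsnnngf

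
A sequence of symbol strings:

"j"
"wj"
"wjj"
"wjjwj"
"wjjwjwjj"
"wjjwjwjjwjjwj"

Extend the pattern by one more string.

Each term (from the third on) is the previous term followed by the one before it: term 3 = wj·j = wjj.
So term 7 is wjjwjwjjwjjwj·wjjwjwjj.

wjjwjwjjwjjwjwjjwjwjj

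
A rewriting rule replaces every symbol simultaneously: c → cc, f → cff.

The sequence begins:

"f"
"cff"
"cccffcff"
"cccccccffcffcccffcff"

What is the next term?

Rewriting the 20 symbols of cccccccffcffcccffcff one by one yields cc cc cc cc cc cc cc cff cff cc cff cff cc cc cc cff cff cc cff cff; concatenated:

cccccccccccccccffcffcccffcffcccccccffcffcccffcff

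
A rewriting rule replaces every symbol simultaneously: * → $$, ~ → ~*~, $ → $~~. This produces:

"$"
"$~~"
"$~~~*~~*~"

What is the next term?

$~~~*~~*~~*~$$~*~~*~$$~*~

Rewriting each symbol of $~~~*~~*~: $→$~~, ~→~*~, ~→~*~, ~→~*~, *→$$, ~→~*~, ~→~*~, *→$$, ~→~*~, which concatenates to $~~ ~*~ ~*~ ~*~ $$ ~*~ ~*~ $$ ~*~.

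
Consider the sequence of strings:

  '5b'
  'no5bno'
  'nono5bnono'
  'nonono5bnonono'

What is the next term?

s(k+1) = no·s(k)·no, so each term gains no as a prefix and no as a suffix.
Applying this once more to nonono5bnonono:

nononono5bnononono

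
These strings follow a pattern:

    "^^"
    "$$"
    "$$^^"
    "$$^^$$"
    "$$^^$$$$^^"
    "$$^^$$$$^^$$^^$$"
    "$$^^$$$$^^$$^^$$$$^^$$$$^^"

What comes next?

This is a Fibonacci-style word recurrence s(k) = s(k−1)·s(k−2): e.g. $$·^^ = $$^^.
The next term joins $$^^$$$$^^$$^^$$$$^^$$$$^^ and $$^^$$$$^^$$^^$$.

$$^^$$$$^^$$^^$$$$^^$$$$^^$$^^$$$$^^$$^^$$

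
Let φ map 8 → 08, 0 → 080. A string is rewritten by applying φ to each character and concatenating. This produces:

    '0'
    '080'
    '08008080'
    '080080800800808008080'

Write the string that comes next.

Applying the rule to each of the 21 symbols of 080080800800808008080 gives the pieces 080 08 080 080 08 080 08 080 080 08 080 080 08 080 08 080 080 08 080 08 080, which concatenate to the answer.

0800808008008080080800800808008008080080800800808008080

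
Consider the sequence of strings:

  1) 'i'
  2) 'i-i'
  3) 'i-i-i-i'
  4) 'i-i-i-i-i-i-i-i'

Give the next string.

s(k+1) = s(k)·-·s(k) — each term doubles the last with '-' between the halves.
Doubling i-i-i-i-i-i-i-i with '-' between the halves:

i-i-i-i-i-i-i-i-i-i-i-i-i-i-i-i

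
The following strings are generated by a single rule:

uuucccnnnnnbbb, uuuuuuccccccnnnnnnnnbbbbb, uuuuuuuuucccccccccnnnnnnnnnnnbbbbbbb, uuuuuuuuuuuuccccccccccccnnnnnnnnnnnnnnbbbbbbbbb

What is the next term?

The n-th term is 3n u's then 3n c's then 3n+2 n's then 2n+1 b's (n = 1, 2, …).
For the next term, n = 5, so the run lengths are 15, 15, 17, 11.

uuuuuuuuuuuuuuucccccccccccccccnnnnnnnnnnnnnnnnnbbbbbbbbbbb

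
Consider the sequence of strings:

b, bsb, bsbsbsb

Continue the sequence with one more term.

Each string is two copies of the previous one joined by 's'.
So the next term is two copies of bsbsbsb with 's' between the halves.

bsbsbsbsbsbsbsb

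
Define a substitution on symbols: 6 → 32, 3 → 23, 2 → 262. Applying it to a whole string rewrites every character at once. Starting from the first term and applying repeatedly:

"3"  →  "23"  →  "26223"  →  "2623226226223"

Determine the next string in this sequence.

2623226223262262322622623226226223

Applying the rule to each of the 13 symbols of 2623226226223 gives the pieces 262 32 262 23 262 262 32 262 262 32 262 262 23, which concatenate to the answer.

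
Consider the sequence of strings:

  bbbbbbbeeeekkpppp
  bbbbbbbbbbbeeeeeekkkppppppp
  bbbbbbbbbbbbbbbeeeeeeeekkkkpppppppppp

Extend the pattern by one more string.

bbbbbbbbbbbbbbbbbbbeeeeeeeeeekkkkkppppppppppppp

The n-th term is 4n-1 b's then 2n e's then n k's then 3n-2 p's, where the shown terms are n = 2, 3, 4.
For the next term, n = 5, so the run lengths are 19, 10, 5, 13.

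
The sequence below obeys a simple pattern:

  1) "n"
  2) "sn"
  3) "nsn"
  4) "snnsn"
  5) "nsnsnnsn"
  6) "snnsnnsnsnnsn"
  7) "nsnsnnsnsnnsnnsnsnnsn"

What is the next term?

Each term (from the third on) is the two preceding terms concatenated in order: term 3 = n·sn = nsn.
Continuing: snnsnnsnsnnsn · nsnsnnsnsnnsnnsnsnnsn gives term 8.

snnsnnsnsnnsnnsnsnnsnsnnsnnsnsnnsn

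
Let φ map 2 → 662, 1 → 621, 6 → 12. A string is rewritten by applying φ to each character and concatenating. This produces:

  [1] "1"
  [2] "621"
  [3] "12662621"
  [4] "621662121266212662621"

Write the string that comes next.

1266262112126626216626216621212662621662121266212662621

Replace each of the 21 characters of 621662121266212662621 in place — 12 662 621 12 12 662 621 662 621 662 12 12 662 621 662 12 12 662 12 662 621 — and concatenate.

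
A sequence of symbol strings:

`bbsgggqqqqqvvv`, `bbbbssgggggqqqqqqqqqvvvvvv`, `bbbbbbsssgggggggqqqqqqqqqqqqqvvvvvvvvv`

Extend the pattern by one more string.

Each string has the form b^{2n} s^{n} g^{2n+1} q^{4n+1} v^{3n} (n = 1, 2, …).
Setting n = 4 gives 8, 4, 9, 17, 12 characters in each block.

bbbbbbbbssssgggggggggqqqqqqqqqqqqqqqqqvvvvvvvvvvvv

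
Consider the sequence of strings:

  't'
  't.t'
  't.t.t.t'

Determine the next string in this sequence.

t.t.t.t.t.t.t.t

Each string is two copies of the previous one joined by '.'.
One more doubling of t.t.t.t gives the answer.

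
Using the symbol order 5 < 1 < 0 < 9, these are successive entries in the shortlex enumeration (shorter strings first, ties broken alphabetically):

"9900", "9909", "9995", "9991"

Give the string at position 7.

Advancing 3 positions from 9991 through 9991 → 9990 → 9999 reaches term 7.

55555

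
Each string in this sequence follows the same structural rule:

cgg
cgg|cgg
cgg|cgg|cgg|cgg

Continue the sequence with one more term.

cgg|cgg|cgg|cgg|cgg|cgg|cgg|cgg

Every step duplicates the string with '|' between the halves.
One more doubling of cgg|cgg|cgg|cgg gives the answer.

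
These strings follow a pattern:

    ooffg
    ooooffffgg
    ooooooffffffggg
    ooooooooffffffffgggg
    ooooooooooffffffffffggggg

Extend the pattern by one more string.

ooooooooooooffffffffffffgggggg

Reading off run lengths: o runs 2, 4, 6, 8, 10; f runs 2, 4, 6, 8, 10; g runs 1, 2, 3, 4, 5 — each is linear in n (n = 1, 2, …).
At n = 6 the blocks have lengths 12, 12, 6.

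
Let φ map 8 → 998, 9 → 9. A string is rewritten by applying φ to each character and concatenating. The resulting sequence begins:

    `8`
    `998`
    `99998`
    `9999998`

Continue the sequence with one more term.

Apply φ to 9999998 symbol by symbol: 9→9, 9→9, 9→9, 9→9, 9→9, 9→9, 8→998; joined: 9 9 9 9 9 9 998.

999999998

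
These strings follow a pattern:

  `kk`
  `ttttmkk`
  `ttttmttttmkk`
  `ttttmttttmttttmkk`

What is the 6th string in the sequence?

The strings grow by a fixed prefix ttttm each time.
From ttttmttttmttttmkk, 2 further steps: ttttmttttmttttmkk → ttttmttttmttttmttttmkk → (answer).

ttttmttttmttttmttttmttttmkk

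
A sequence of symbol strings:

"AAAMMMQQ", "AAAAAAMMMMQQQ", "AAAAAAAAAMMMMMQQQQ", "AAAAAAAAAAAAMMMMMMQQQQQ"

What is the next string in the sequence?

AAAAAAAAAAAAAAAMMMMMMMQQQQQQ

The n-th term is 3n A's then n+2 M's then n+1 Q's (n = 1, 2, …).
For the next term, n = 5, so the run lengths are 15, 7, 6.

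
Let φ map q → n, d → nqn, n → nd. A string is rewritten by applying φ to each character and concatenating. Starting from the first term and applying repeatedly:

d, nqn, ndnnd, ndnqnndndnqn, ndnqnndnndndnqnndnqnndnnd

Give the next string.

ndnqnndnndndnqnndndnqnndnqnndnndndnqnndnndndnqnndndnqn

φ(ndnqnndnndndnqnndnqnndnnd) expands symbol-by-symbol to nd nqn nd n nd nd nqn nd nd nqn nd nqn nd n nd nd nqn nd n nd nd nqn nd nd nqn; joining the 25 pieces gives the next term.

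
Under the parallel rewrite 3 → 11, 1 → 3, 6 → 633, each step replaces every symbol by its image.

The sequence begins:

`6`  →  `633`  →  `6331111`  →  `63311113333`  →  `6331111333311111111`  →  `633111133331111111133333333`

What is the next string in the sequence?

6331111333311111111333333331111111111111111

Replace each of the 27 characters of 633111133331111111133333333 in place — 633 11 11 3 3 3 3 11 11 11 11 3 3 3 3 3 3 3 3 11 11 11 11 11 11 11 11 — and concatenate.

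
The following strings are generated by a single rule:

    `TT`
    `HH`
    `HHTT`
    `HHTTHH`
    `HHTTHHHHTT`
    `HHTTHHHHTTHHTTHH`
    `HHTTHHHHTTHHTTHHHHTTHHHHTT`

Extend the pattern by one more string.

HHTTHHHHTTHHTTHHHHTTHHHHTTHHTTHHHHTTHHTTHH

This is a Fibonacci-style word recurrence s(k) = s(k−1)·s(k−2): e.g. HH·TT = HHTT.
Continuing: HHTTHHHHTTHHTTHHHHTTHHHHTT · HHTTHHHHTTHHTTHH gives term 8.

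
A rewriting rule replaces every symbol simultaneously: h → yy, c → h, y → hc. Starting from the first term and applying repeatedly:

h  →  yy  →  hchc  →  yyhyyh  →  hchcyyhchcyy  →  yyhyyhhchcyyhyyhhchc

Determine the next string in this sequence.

hchcyyhchcyyyyhyyhhchcyyhchcyyyyhyyh

Applying the rule to each of the 20 symbols of yyhyyhhchcyyhyyhhchc gives the pieces hc hc yy hc hc yy yy h yy h hc hc yy hc hc yy yy h yy h, which concatenate to the answer.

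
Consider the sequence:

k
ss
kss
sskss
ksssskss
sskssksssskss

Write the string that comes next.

kssssksssskssksssskss

From term 3 onward, concatenate the second-to-last term with the last: k·ss = kss, ss·kss = sskss, …
The next term joins ksssskss and sskssksssskss.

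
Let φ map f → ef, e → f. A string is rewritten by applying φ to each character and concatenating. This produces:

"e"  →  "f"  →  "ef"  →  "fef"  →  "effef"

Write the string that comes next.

Apply φ to effef symbol by symbol: e→f, f→ef, f→ef, e→f, f→ef; joined: f ef ef f ef.

fefeffef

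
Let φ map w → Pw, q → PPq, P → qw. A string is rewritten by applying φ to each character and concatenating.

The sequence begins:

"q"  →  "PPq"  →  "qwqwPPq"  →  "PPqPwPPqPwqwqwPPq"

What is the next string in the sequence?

qwqwPPqqwPwqwqwPPqqwPwPPqPwPPqPwqwqwPPq

Replace each of the 17 characters of PPqPwPPqPwqwqwPPq in place — qw qw PPq qw Pw qw qw PPq qw Pw PPq Pw PPq Pw qw qw PPq — and concatenate.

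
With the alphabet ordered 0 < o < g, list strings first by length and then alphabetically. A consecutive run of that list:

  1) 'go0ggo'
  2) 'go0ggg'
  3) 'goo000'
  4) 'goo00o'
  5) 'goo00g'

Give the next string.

goo0o0

Find the rightmost character of goo00g below g, bump it to the next letter, and reset everything to its right to 0.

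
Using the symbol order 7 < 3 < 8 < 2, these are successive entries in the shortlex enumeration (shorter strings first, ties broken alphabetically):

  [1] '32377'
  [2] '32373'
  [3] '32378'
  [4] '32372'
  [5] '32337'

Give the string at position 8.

32332

Advancing 3 positions from 32337 through 32337 → 32333 → 32338 reaches term 8.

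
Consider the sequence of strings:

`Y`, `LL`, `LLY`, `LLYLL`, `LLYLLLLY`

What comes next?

LLYLLLLYLLYLL

This is a Fibonacci-style word recurrence s(k) = s(k−1)·s(k−2): e.g. LL·Y = LLY.
The next term joins LLYLLLLY and LLYLL.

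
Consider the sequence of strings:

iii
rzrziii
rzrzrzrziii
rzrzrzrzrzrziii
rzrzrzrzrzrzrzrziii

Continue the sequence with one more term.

The strings grow by a fixed prefix rzrz each time.
Applying this once more to rzrzrzrzrzrzrzrziii:

rzrzrzrzrzrzrzrzrzrziii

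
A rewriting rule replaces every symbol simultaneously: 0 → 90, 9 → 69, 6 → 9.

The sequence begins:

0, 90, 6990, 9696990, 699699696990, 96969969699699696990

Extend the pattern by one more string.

Applying the rule to each of the 20 symbols of 96969969699699696990 gives the pieces 69 9 69 9 69 69 9 69 9 69 69 9 69 69 9 69 9 69 69 90, which concatenate to the answer.

699699696996996969969699699696990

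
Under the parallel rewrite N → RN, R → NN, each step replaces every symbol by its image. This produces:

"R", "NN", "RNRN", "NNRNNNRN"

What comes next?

RNRNNNRNRNRNNNRN

Apply φ to NNRNNNRN symbol by symbol: N→RN, N→RN, R→NN, N→RN, N→RN, N→RN, R→NN, N→RN; joined: RN RN NN RN RN RN NN RN.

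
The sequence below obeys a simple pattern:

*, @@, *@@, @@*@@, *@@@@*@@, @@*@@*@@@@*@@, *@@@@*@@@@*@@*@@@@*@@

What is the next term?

@@*@@*@@@@*@@*@@@@*@@@@*@@*@@@@*@@

Each term (from the third on) is the two preceding terms concatenated in order: term 3 = *·@@ = *@@.
The next term joins @@*@@*@@@@*@@ and *@@@@*@@@@*@@*@@@@*@@.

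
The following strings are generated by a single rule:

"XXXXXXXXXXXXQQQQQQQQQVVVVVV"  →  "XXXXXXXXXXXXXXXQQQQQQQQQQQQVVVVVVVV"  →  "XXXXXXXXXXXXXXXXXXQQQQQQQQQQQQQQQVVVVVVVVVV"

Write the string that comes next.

Each string has the form X^{3n+3} Q^{3n} V^{2n}, where the shown terms are n = 3, 4, 5.
Setting n = 6 gives 21, 18, 12 characters in each block.

XXXXXXXXXXXXXXXXXXXXXQQQQQQQQQQQQQQQQQQVVVVVVVVVVVV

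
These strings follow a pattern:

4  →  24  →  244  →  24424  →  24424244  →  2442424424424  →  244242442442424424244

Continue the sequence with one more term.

2442424424424244242442442424424424

Each term (from the third on) is the previous term followed by the one before it: term 3 = 24·4 = 244.
Continuing: 244242442442424424244 · 2442424424424 gives term 8.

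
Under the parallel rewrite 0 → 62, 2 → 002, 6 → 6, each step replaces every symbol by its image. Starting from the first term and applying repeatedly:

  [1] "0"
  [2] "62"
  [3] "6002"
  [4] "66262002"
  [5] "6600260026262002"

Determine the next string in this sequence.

Rewriting the 16 symbols of 6600260026262002 one by one yields 6 6 62 62 002 6 62 62 002 6 002 6 002 62 62 002; concatenated:

66626200266262002600260026262002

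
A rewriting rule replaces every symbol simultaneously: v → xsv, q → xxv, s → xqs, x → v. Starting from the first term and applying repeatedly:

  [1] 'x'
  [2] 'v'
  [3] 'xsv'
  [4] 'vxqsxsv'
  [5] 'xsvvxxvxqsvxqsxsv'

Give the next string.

φ(xsvvxxvxqsvxqsxsv) expands symbol-by-symbol to v xqs xsv xsv v v xsv v xxv xqs xsv v xxv xqs v xqs xsv; joining the 17 pieces gives the next term.

vxqsxsvxsvvvxsvvxxvxqsxsvvxxvxqsvxqsxsv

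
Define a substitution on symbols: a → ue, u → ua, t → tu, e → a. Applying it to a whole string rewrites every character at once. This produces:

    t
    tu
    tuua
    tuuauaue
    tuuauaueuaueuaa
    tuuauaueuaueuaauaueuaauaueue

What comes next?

tuuauaueuaueuaauaueuaauaueueuaueuaauaueueuaueuaauaa

Replace each of the 28 characters of tuuauaueuaueuaauaueuaauaueue in place — tu ua ua ue ua ue ua a ua ue ua a ua ue ue ua ue ua a ua ue ue ua ue ua a ua a — and concatenate.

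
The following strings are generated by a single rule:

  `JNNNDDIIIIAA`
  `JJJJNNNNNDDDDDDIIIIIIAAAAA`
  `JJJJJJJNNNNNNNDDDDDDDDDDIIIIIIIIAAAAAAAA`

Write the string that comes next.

JJJJJJJJJJNNNNNNNNNDDDDDDDDDDDDDDIIIIIIIIIIAAAAAAAAAAA

Reading off run lengths: J runs 1, 4, 7; N runs 3, 5, 7; D runs 2, 6, 10; I runs 4, 6, 8; A runs 2, 5, 8 — each is linear in n (n = 1, 2, …).
Setting n = 4 gives 10, 9, 14, 10, 11 characters in each block.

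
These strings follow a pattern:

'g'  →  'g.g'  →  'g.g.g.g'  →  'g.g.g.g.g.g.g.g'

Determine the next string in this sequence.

Every step duplicates the string with '.' between the halves.
So the next term is two copies of g.g.g.g.g.g.g.g with '.' between the halves.

g.g.g.g.g.g.g.g.g.g.g.g.g.g.g.g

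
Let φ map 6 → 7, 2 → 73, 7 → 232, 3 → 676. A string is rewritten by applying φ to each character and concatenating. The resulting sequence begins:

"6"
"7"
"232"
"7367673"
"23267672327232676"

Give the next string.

Rewriting the 17 symbols of 23267672327232676 one by one yields 73 676 73 7 232 7 232 73 676 73 232 73 676 73 7 232 7; concatenated:

7367673723272327367673232736767372327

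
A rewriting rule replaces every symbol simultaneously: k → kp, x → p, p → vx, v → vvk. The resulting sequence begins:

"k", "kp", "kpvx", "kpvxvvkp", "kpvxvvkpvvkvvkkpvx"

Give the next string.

Rewriting the 18 symbols of kpvxvvkpvvkvvkkpvx one by one yields kp vx vvk p vvk vvk kp vx vvk vvk kp vvk vvk kp kp vx vvk p; concatenated:

kpvxvvkpvvkvvkkpvxvvkvvkkpvvkvvkkpkpvxvvkp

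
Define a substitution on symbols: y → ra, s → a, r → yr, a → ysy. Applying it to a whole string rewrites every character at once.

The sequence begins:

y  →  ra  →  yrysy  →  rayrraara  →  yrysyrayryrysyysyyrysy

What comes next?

Rewriting the 22 symbols of yrysyrayryrysyysyyrysy one by one yields ra yr ra a ra yr ysy ra yr ra yr ra a ra ra a ra ra yr ra a ra; concatenated:

rayrraarayrysyrayrrayrraararaararayrraara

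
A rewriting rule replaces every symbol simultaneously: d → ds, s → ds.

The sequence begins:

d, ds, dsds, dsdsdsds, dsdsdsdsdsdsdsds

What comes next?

Rewriting the 16 symbols of dsdsdsdsdsdsdsds one by one yields ds ds ds ds ds ds ds ds ds ds ds ds ds ds ds ds; concatenated:

dsdsdsdsdsdsdsdsdsdsdsdsdsdsdsds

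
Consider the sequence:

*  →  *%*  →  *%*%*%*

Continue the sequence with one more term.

Each string is two copies of the previous one joined by '%'.
Doubling *%*%*%* with '%' between the halves:

*%*%*%*%*%*%*%*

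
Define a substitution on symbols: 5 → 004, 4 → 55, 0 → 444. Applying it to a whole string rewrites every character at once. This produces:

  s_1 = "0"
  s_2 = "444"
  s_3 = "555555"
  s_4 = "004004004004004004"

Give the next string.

φ(004004004004004004) expands symbol-by-symbol to 444 444 55 444 444 55 444 444 55 444 444 55 444 444 55 444 444 55; joining the 18 pieces gives the next term.

444444554444445544444455444444554444445544444455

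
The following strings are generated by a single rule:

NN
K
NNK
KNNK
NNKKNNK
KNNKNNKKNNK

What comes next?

NNKKNNKKNNKNNKKNNK

Each term (from the third on) is the two preceding terms concatenated in order: term 3 = NN·K = NNK.
Continuing: NNKKNNK · KNNKNNKKNNK gives term 7.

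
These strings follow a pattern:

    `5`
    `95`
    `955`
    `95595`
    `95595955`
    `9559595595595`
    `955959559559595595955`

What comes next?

9559595595595955959559559595595595

From term 3 onward, concatenate the last term with the second-to-last: 95·5 = 955, 955·95 = 95595, …
So term 8 is 955959559559595595955·9559595595595.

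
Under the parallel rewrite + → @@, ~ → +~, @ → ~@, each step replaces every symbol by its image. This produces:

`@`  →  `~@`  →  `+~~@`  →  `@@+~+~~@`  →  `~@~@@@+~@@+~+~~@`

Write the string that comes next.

Rewriting the 16 symbols of ~@~@@@+~@@+~+~~@ one by one yields +~ ~@ +~ ~@ ~@ ~@ @@ +~ ~@ ~@ @@ +~ @@ +~ +~ ~@; concatenated:

+~~@+~~@~@~@@@+~~@~@@@+~@@+~+~~@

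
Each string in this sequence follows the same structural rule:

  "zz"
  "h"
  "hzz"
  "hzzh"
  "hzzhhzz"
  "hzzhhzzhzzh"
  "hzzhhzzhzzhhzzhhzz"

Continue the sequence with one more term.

This is a Fibonacci-style word recurrence s(k) = s(k−1)·s(k−2): e.g. h·zz = hzz.
Continuing: hzzhhzzhzzhhzzhhzz · hzzhhzzhzzh gives term 8.

hzzhhzzhzzhhzzhhzzhzzhhzzhzzh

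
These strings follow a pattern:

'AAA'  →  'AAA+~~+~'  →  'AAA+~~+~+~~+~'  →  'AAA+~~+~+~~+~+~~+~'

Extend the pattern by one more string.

AAA+~~+~+~~+~+~~+~+~~+~

Each term is the previous one with +~~+~ appended.
So the next term is AAA+~~+~+~~+~+~~+~·+~~+~.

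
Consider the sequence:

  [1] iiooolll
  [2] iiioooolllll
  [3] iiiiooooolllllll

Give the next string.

Term n consists of n i's, followed by n+1 o's, followed by 2n-1 l's, where the shown terms are n = 2, 3, 4.
For the next term, n = 5, so the run lengths are 5, 6, 9.

iiiiioooooolllllllll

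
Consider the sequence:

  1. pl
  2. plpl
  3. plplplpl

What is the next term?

s(k+1) = s(k)·s(k) — each term doubles the last.
So the next term is two copies of plplplpl.

plplplplplplplpl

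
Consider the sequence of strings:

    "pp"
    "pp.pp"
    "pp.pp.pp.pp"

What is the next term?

Each string is two copies of the previous one joined by '.'.
So the next term is two copies of pp.pp.pp.pp with '.' between the halves.

pp.pp.pp.pp.pp.pp.pp.pp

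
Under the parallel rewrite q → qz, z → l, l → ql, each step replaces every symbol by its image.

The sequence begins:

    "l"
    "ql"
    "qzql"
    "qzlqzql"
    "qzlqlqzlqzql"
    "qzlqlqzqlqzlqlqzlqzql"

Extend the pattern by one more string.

Applying the rule to each of the 21 symbols of qzlqlqzqlqzlqlqzlqzql gives the pieces qz l ql qz ql qz l qz ql qz l ql qz ql qz l ql qz l qz ql, which concatenate to the answer.

qzlqlqzqlqzlqzqlqzlqlqzqlqzlqlqzlqzql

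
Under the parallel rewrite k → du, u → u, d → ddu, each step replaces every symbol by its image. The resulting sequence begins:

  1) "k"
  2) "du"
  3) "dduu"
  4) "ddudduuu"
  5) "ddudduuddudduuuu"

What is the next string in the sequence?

ddudduuddudduuuddudduuddudduuuuu

Replace each of the 16 characters of ddudduuddudduuuu in place — ddu ddu u ddu ddu u u ddu ddu u ddu ddu u u u u — and concatenate.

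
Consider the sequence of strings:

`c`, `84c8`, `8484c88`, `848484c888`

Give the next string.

84848484c8888

s(k+1) = 84·s(k)·8, so each term gains 84 as a prefix and 8 as a suffix.
So the next term is 84·848484c888·8.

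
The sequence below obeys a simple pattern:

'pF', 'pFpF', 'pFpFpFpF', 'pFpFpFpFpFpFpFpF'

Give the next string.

s(k+1) = s(k)·s(k) — each term doubles the last.
Doubling pFpFpFpFpFpFpFpF:

pFpFpFpFpFpFpFpFpFpFpFpFpFpFpFpF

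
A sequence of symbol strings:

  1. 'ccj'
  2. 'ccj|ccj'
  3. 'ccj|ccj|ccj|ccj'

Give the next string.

Each string is two copies of the previous one joined by '|'.
Doubling ccj|ccj|ccj|ccj with '|' between the halves:

ccj|ccj|ccj|ccj|ccj|ccj|ccj|ccj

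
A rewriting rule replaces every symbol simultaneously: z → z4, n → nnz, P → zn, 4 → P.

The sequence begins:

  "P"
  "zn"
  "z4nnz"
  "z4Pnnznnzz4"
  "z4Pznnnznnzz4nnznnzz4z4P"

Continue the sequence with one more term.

φ(z4Pznnnznnzz4nnznnzz4z4P) expands symbol-by-symbol to z4 P zn z4 nnz nnz nnz z4 nnz nnz z4 z4 P nnz nnz z4 nnz nnz z4 z4 P z4 P zn; joining the 24 pieces gives the next term.

z4Pznz4nnznnznnzz4nnznnzz4z4Pnnznnzz4nnznnzz4z4Pz4Pzn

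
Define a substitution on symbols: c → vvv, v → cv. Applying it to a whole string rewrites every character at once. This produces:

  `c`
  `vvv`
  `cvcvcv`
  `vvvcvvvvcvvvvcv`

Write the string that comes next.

cvcvcvvvvcvcvcvcvvvvcvcvcvcvvvvcv

Replace each of the 15 characters of vvvcvvvvcvvvvcv in place — cv cv cv vvv cv cv cv cv vvv cv cv cv cv vvv cv — and concatenate.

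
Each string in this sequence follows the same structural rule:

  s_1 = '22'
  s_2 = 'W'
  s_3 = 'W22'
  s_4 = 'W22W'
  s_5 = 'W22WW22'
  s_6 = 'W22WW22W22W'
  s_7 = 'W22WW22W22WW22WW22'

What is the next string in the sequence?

Each term (from the third on) is the previous term followed by the one before it: term 3 = W·22 = W22.
The next term joins W22WW22W22WW22WW22 and W22WW22W22W.

W22WW22W22WW22WW22W22WW22W22W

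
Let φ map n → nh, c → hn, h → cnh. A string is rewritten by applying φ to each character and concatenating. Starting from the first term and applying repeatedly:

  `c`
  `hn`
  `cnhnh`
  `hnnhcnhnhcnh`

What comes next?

cnhnhnhcnhhnnhcnhnhcnhhnnhcnh

Expanding hnnhcnhnhcnh: h→cnh, n→nh, n→nh, h→cnh, c→hn, n→nh, h→cnh, n→nh, h→cnh, c→hn, n→nh, h→cnh. Concatenated: cnh nh nh cnh hn nh cnh nh cnh hn nh cnh.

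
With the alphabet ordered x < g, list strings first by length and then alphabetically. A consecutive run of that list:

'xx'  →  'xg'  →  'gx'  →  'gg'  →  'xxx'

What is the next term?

The successor of xxx increments the rightmost position that isn't already g and resets every position after it to x.

xxg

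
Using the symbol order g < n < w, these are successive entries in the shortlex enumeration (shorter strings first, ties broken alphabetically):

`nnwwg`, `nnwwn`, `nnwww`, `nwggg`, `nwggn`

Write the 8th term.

Advancing 3 positions from nwggn through nwggn → nwggw → nwgng reaches term 8.

nwgnn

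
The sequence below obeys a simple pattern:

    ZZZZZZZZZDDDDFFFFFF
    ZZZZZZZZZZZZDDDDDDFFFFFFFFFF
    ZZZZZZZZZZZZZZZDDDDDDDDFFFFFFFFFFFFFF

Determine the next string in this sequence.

Term n consists of 3n+3 Z's, followed by 2n D's, followed by 4n-2 F's, where the shown terms are n = 2, 3, 4.
For the next term, n = 5, so the run lengths are 18, 10, 18.

ZZZZZZZZZZZZZZZZZZDDDDDDDDDDFFFFFFFFFFFFFFFFFF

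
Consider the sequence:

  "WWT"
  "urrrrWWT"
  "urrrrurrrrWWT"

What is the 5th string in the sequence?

urrrrurrrrurrrrurrrrWWT

Every step adds urrrr at the front: s(k+1) = urrrr·s(k).
From urrrrurrrrWWT, 2 further steps: urrrrurrrrWWT → urrrrurrrrurrrrWWT → (answer).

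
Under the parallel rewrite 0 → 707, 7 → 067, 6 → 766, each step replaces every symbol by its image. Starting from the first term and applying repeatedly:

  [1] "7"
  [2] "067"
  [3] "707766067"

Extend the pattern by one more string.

Rewriting each symbol of 707766067: 7→067, 0→707, 7→067, 7→067, 6→766, 6→766, 0→707, 6→766, 7→067, which concatenates to 067 707 067 067 766 766 707 766 067.

067707067067766766707766067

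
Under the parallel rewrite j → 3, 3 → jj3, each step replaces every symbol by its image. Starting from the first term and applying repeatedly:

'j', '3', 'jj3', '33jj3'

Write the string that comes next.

jj3jj333jj3

Expanding 33jj3: 3→jj3, 3→jj3, j→3, j→3, 3→jj3. Concatenated: jj3 jj3 3 3 jj3.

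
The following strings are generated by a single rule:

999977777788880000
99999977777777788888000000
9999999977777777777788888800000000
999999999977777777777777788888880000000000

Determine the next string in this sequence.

99999999999977777777777777777788888888000000000000

Reading off run lengths: 9 runs 4, 6, 8, 10; 7 runs 6, 9, 12, 15; 8 runs 4, 5, 6, 7; 0 runs 4, 6, 8, 10 — each is linear in n, where the shown terms are n = 2, 3, 4, 5.
At n = 6 the blocks have lengths 12, 18, 8, 12.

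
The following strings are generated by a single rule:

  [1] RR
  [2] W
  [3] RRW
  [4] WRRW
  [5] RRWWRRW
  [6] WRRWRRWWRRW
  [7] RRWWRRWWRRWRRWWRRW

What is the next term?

WRRWRRWWRRWRRWWRRWWRRWRRWWRRW

From term 3 onward, concatenate the second-to-last term with the last: RR·W = RRW, W·RRW = WRRW, …
So term 8 is WRRWRRWWRRW·RRWWRRWWRRWRRWWRRW.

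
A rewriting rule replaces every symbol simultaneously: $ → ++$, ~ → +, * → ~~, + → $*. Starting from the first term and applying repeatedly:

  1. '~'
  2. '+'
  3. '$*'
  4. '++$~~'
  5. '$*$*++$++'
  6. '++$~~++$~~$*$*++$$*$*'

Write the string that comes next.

$*$*++$++$*$*++$++++$~~++$~~$*$*++$++$~~++$~~

Replace each of the 21 characters of ++$~~++$~~$*$*++$$*$* in place — $* $* ++$ + + $* $* ++$ + + ++$ ~~ ++$ ~~ $* $* ++$ ++$ ~~ ++$ ~~ — and concatenate.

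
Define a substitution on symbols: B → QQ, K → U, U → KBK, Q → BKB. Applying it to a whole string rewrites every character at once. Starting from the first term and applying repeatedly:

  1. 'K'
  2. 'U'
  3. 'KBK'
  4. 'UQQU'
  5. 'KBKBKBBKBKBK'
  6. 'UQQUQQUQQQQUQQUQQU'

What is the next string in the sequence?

Applying the rule to each of the 18 symbols of UQQUQQUQQQQUQQUQQU gives the pieces KBK BKB BKB KBK BKB BKB KBK BKB BKB BKB BKB KBK BKB BKB KBK BKB BKB KBK, which concatenate to the answer.

KBKBKBBKBKBKBKBBKBKBKBKBBKBBKBBKBKBKBKBBKBKBKBKBBKBKBK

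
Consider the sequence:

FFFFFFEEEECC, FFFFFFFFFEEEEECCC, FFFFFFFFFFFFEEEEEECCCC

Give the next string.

FFFFFFFFFFFFFFFEEEEEEECCCCC

Term n consists of 3n F's, followed by n+2 E's, followed by n C's, where the shown terms are n = 2, 3, 4.
For the next term, n = 5, so the run lengths are 15, 7, 5.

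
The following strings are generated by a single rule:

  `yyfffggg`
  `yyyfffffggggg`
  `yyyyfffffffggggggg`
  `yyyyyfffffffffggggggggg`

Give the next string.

yyyyyyfffffffffffggggggggggg

Term n consists of n+1 y's, followed by 2n+1 f's, followed by 2n+1 g's (n = 1, 2, …).
Setting n = 5 gives 6, 11, 11 characters in each block.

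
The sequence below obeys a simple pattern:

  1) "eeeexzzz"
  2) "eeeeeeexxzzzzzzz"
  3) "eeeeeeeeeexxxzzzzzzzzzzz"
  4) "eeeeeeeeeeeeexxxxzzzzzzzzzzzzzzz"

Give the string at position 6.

eeeeeeeeeeeeeeeeeeexxxxxxzzzzzzzzzzzzzzzzzzzzzzz

Term n consists of 3n+1 e's, followed by n x's, followed by 4n-1 z's (n = 1, 2, …).
For term 6, n = 6, so the run lengths are 19, 6, 23.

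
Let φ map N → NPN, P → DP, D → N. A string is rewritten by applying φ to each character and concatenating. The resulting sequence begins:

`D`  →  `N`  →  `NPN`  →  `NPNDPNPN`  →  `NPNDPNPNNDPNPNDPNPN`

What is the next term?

Rewriting the 19 symbols of NPNDPNPNNDPNPNDPNPN one by one yields NPN DP NPN N DP NPN DP NPN NPN N DP NPN DP NPN N DP NPN DP NPN; concatenated:

NPNDPNPNNDPNPNDPNPNNPNNDPNPNDPNPNNDPNPNDPNPN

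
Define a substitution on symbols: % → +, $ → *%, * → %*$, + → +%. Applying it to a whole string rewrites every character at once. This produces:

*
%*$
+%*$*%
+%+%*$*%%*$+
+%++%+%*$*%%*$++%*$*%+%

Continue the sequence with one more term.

Applying the rule to each of the 23 symbols of +%++%+%*$*%%*$++%*$*%+% gives the pieces +% + +% +% + +% + %*$ *% %*$ + + %*$ *% +% +% + %*$ *% %*$ + +% +, which concatenate to the answer.

+%++%+%++%+%*$*%%*$++%*$*%+%+%+%*$*%%*$++%+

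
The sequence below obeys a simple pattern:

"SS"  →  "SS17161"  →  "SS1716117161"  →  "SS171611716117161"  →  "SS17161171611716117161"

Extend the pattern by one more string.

SS1716117161171611716117161

Each term is the previous one with 17161 appended.
So the next term is SS17161171611716117161·17161.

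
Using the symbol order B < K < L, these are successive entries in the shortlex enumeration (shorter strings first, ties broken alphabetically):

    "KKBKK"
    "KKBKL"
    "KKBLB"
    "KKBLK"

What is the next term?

Find the rightmost character of KKBLK below L, bump it to the next letter, and reset everything to its right to B.

KKBLL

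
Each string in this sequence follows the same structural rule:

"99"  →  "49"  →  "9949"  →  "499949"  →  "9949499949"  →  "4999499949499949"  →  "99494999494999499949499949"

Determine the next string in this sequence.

Each term (from the third on) is the two preceding terms concatenated in order: term 3 = 99·49 = 9949.
So term 8 is 4999499949499949·99494999494999499949499949.

499949994949994999494999494999499949499949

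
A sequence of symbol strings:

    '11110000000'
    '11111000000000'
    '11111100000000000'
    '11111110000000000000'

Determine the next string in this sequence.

Each string has the form 1^{n+1} 0^{2n+1}, where the shown terms are n = 3, 4, 5, 6.
Setting n = 7 gives 8, 15 characters in each block.

11111111000000000000000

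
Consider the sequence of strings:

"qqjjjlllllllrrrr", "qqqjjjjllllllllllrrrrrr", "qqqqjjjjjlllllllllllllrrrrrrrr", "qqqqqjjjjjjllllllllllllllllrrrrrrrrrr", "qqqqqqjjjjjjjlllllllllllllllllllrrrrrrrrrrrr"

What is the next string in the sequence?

qqqqqqqjjjjjjjjllllllllllllllllllllllrrrrrrrrrrrrrr

The n-th term is n q's then n+1 j's then 3n+1 l's then 2n r's, where the shown terms are n = 2, 3, 4, 5, 6.
Setting n = 7 gives 7, 8, 22, 14 characters in each block.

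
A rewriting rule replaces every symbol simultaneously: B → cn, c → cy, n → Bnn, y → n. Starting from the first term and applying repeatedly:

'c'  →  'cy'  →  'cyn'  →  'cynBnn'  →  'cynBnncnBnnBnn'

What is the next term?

Replace each of the 14 characters of cynBnncnBnnBnn in place — cy n Bnn cn Bnn Bnn cy Bnn cn Bnn Bnn cn Bnn Bnn — and concatenate.

cynBnncnBnnBnncyBnncnBnnBnncnBnnBnn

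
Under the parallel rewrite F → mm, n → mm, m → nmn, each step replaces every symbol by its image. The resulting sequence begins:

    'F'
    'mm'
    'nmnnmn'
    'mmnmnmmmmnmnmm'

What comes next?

nmnnmnmmnmnmmnmnnmnnmnnmnmmnmnmmnmnnmn

Applying the rule to each of the 14 symbols of mmnmnmmmmnmnmm gives the pieces nmn nmn mm nmn mm nmn nmn nmn nmn mm nmn mm nmn nmn, which concatenate to the answer.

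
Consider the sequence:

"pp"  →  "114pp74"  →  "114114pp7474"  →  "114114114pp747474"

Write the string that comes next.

Each term wraps the previous one in 114 on the left and 74 on the right.
One more step from 114114114pp747474 gives the answer.

114114114114pp74747474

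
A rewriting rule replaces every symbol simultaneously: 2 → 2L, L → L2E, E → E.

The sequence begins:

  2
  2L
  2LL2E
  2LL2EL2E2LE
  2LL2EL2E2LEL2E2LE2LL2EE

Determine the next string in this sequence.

2LL2EL2E2LEL2E2LE2LL2EEL2E2LE2LL2EE2LL2EL2E2LEE

Applying the rule to each of the 23 symbols of 2LL2EL2E2LEL2E2LE2LL2EE gives the pieces 2L L2E L2E 2L E L2E 2L E 2L L2E E L2E 2L E 2L L2E E 2L L2E L2E 2L E E, which concatenate to the answer.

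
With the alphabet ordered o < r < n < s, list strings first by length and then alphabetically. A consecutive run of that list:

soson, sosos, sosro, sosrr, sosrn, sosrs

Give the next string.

sosno

Find the rightmost character of sosrs below s, bump it to the next letter, and reset everything to its right to o.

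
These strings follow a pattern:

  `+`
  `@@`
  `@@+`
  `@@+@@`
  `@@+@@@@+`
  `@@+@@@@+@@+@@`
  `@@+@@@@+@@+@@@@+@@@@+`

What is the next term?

@@+@@@@+@@+@@@@+@@@@+@@+@@@@+@@+@@

From term 3 onward, concatenate the last term with the second-to-last: @@·+ = @@+, @@+·@@ = @@+@@, …
So term 8 is @@+@@@@+@@+@@@@+@@@@+·@@+@@@@+@@+@@.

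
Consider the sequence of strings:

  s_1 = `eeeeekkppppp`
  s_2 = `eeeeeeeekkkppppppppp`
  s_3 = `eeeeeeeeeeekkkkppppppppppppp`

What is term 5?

eeeeeeeeeeeeeeeeekkkkkkppppppppppppppppppppp

The n-th term is 3n+2 e's then n+1 k's then 4n+1 p's (n = 1, 2, …).
For term 5, n = 5, so the run lengths are 17, 6, 21.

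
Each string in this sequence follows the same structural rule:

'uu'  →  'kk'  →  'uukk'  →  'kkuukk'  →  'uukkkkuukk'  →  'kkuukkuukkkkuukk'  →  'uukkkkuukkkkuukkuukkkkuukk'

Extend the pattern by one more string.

kkuukkuukkkkuukkuukkkkuukkkkuukkuukkkkuukk

This is a Fibonacci-style word recurrence s(k) = s(k−2)·s(k−1): e.g. uu·kk = uukk.
So term 8 is kkuukkuukkkkuukk·uukkkkuukkkkuukkuukkkkuukk.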